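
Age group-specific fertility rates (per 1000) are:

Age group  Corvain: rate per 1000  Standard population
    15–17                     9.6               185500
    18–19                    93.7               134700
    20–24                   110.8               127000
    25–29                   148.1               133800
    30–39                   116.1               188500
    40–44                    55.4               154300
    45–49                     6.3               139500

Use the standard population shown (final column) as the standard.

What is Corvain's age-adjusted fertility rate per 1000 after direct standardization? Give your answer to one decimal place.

74.9

Standard total = 1063300; weights = 0.1745, 0.1267, 0.1194, 0.1258, 0.1773, 0.1451, 0.1312.
Standardized rate: 0.1745×9.6 + 0.1267×93.7 + 0.1194×110.8 + 0.1258×148.1 + 0.1773×116.1 + 0.1451×55.4 + 0.1312×6.3 = 74.8627 per 1000.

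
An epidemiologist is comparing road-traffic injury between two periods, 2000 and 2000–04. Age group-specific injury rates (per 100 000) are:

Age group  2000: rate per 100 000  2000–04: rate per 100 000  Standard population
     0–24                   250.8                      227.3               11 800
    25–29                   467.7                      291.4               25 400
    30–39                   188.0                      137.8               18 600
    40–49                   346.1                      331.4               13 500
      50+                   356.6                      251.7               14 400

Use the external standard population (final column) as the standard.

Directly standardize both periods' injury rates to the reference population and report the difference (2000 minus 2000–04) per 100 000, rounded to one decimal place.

Standard total = 83 700; weights = 0.1410, 0.3035, 0.2222, 0.1613, 0.1720.
2000: 0.1410×250.8 + 0.3035×467.7 + 0.2222×188.0 + 0.1613×346.1 + 0.1720×356.6 = 336.2391 per 100 000.
2000–04: 0.1410×227.3 + 0.3035×291.4 + 0.2222×137.8 + 0.1613×331.4 + 0.1720×251.7 = 247.8514 per 100 000.
Difference = 336.2391 − 247.8514 = 88.3877.

88.4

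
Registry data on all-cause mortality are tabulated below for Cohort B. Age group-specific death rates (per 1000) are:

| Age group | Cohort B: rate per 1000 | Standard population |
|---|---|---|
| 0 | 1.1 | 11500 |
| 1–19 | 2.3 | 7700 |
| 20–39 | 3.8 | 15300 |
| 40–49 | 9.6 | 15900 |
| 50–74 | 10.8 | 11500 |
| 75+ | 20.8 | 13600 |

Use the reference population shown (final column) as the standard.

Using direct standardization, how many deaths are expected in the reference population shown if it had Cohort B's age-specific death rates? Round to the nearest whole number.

Expected deaths = Σ (standard pop × age-specific rate ÷ 1000)
= 11500×1.1/1000 + 7700×2.3/1000 + 15300×3.8/1000 + 15900×9.6/1000 + 11500×10.8/1000 + 13600×20.8/1000
= 12.65 + 17.71 + 58.14 + 152.64 + 124.20 + 282.88 = 648.22.

648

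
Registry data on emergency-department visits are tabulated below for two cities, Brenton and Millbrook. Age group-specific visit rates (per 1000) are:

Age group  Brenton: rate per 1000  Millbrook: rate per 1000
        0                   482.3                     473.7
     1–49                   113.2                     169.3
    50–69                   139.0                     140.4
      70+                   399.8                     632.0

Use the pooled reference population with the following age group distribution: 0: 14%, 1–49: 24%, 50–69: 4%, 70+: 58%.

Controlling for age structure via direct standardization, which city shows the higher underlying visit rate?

Standard weights: 0.14, 0.24, 0.04, 0.58.
Brenton: 0.1400×482.3 + 0.2400×113.2 + 0.0400×139.0 + 0.5800×399.8 = 332.1340 per 1000.
Millbrook: 0.1400×473.7 + 0.2400×169.3 + 0.0400×140.4 + 0.5800×632.0 = 479.1260 per 1000.

Millbrook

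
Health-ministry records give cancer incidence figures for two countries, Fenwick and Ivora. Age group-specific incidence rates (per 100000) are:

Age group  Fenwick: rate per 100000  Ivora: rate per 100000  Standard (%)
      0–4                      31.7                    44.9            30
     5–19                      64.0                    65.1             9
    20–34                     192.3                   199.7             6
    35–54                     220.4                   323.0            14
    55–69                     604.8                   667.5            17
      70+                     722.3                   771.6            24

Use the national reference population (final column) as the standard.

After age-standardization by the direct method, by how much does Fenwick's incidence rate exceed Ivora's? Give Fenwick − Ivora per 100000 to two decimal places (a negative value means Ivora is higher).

-41.36

Standard weights: 0.30, 0.09, 0.06, 0.14, 0.17, 0.24.
Fenwick: 0.3000×31.7 + 0.0900×64.0 + 0.0600×192.3 + 0.1400×220.4 + 0.1700×604.8 + 0.2400×722.3 = 333.8320 per 100000.
Ivora: 0.3000×44.9 + 0.0900×65.1 + 0.0600×199.7 + 0.1400×323.0 + 0.1700×667.5 + 0.2400×771.6 = 375.1900 per 100000.
Difference = 333.8320 − 375.1900 = -41.3580.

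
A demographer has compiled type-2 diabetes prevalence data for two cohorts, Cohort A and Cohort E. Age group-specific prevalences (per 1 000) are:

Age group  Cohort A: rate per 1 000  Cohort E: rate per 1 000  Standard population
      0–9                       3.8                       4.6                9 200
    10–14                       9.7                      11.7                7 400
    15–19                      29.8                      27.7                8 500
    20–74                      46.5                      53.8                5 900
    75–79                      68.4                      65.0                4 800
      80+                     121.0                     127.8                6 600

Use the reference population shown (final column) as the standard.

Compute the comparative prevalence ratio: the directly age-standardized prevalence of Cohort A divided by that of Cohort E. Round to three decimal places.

0.959

Standard total = 42 400; weights = 0.2170, 0.1745, 0.2005, 0.1392, 0.1132, 0.1557.
Cohort A: 0.2170×3.8 + 0.1745×9.7 + 0.2005×29.8 + 0.1392×46.5 + 0.1132×68.4 + 0.1557×121.0 = 41.5403 per 1 000.
Cohort E: 0.2170×4.6 + 0.1745×11.7 + 0.2005×27.7 + 0.1392×53.8 + 0.1132×65.0 + 0.1557×127.8 = 43.3314 per 1 000.
Ratio = 41.5403 ÷ 43.3314 = 0.95867.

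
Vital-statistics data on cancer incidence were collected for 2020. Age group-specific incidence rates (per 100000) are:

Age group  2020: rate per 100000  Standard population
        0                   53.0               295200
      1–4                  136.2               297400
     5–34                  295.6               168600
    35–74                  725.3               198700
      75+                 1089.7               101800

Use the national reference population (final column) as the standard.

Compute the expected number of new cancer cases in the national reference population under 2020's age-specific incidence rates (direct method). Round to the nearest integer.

3610

Expected new cancer cases = Σ (standard pop × age-specific rate ÷ 100000)
= 295200×53.0/100000 + 297400×136.2/100000 + 168600×295.6/100000 + 198700×725.3/100000 + 101800×1089.7/100000
= 156.46 + 405.06 + 498.38 + 1441.17 + 1109.31 = 3610.38.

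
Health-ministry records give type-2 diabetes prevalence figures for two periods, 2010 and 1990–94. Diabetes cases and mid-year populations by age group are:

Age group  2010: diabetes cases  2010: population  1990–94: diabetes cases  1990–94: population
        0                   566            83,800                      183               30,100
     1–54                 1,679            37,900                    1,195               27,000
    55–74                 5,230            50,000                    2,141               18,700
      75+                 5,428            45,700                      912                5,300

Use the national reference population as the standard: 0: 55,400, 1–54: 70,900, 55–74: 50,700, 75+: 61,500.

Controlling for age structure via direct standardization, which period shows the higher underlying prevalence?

Age-specific rates per 1,000 for 2010: 6.754, 44.301, 104.600, 118.775.
For 1990–94: 6.080, 44.259, 114.492, 172.075.
Standard total = 238,500; weights = 0.2323, 0.2973, 0.2126, 0.2579.
2010: 0.2323×6.754 + 0.2973×44.301 + 0.2126×104.600 + 0.2579×118.775 = 67.6015 per 1,000.
1990–94: 0.2323×6.080 + 0.2973×44.259 + 0.2126×114.492 + 0.2579×172.075 = 83.2796 per 1,000.
The crude rates (59.35 vs 54.64) would put 2010 higher, but that reflects its age composition; once standardized to a common age structure, 1990–94 has the higher underlying rate.

1990–94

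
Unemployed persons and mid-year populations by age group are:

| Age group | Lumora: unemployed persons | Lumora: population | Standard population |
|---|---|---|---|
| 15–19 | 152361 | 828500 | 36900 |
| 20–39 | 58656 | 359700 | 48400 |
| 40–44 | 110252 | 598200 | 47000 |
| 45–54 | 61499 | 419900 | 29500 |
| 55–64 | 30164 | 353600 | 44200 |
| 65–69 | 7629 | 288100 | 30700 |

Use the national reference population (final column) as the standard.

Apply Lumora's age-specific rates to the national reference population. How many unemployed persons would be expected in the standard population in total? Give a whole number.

32245

Age-specific rates per 1000 for Lumora: 183.900, 163.069, 184.306, 146.461, 85.305, 26.480.
Expected unemployed persons = Σ (standard pop × age-specific rate ÷ 1000)
= 36900×183.900/1000 + 48400×163.069/1000 + 47000×184.306/1000 + 29500×146.461/1000 + 44200×85.305/1000 + 30700×26.480/1000
= 6785.90 + 7892.55 + 8662.39 + 4320.60 + 3770.50 + 812.95 = 32244.90.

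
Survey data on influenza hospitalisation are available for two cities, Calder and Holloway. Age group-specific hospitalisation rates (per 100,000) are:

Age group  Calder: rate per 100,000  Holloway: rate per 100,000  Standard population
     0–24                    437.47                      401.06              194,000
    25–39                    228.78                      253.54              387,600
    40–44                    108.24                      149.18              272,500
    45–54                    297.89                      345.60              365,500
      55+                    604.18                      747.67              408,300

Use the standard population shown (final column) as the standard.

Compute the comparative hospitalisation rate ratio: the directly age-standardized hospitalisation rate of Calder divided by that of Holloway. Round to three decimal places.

0.862

Standard total = 1,627,900; weights = 0.1192, 0.2381, 0.1674, 0.2245, 0.2508.
Calder: 0.1192×437.47 + 0.2381×228.78 + 0.1674×108.24 + 0.2245×297.89 + 0.2508×604.18 = 343.1447 per 100,000.
Holloway: 0.1192×401.06 + 0.2381×253.54 + 0.1674×149.18 + 0.2245×345.60 + 0.2508×747.67 = 398.2553 per 100,000.
Ratio = 343.1447 ÷ 398.2553 = 0.86162.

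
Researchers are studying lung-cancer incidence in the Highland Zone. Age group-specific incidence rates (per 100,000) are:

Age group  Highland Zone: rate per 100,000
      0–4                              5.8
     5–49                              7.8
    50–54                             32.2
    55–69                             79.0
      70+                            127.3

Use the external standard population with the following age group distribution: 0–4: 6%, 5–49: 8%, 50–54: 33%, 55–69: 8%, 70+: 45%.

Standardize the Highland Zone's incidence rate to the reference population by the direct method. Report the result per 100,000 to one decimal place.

Standard weights: 0.06, 0.08, 0.33, 0.08, 0.45.
Standardized rate: 0.0600×5.8 + 0.0800×7.8 + 0.3300×32.2 + 0.0800×79.0 + 0.4500×127.3 = 75.2030 per 100,000.

75.2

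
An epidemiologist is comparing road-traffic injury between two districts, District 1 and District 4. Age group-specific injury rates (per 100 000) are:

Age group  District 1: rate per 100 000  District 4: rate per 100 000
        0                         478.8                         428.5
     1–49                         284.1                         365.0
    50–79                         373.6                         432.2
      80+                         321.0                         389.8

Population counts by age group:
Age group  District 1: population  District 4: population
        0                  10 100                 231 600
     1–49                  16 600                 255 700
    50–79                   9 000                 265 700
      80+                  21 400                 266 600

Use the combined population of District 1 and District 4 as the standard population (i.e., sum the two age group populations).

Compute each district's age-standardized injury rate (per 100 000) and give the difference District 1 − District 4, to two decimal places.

-42.52

Combined standard total = 1 076 700; weights = 0.2245, 0.2529, 0.2551, 0.2675.
District 1: 0.2245×478.8 + 0.2529×284.1 + 0.2551×373.6 + 0.2675×321.0 = 360.5111 per 100 000.
District 4: 0.2245×428.5 + 0.2529×365.0 + 0.2551×432.2 + 0.2675×389.8 = 403.0331 per 100 000.
Difference = 360.5111 − 403.0331 = -42.5219.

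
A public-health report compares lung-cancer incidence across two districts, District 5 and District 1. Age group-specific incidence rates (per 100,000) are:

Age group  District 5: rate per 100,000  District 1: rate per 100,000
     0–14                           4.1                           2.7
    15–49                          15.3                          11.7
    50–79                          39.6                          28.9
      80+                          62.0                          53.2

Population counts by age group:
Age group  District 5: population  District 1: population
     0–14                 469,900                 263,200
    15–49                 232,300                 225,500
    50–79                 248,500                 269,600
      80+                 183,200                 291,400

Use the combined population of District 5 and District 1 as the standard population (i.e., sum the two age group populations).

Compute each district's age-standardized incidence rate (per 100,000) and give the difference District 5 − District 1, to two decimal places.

5.68

Combined standard total = 2,183,600; weights = 0.3357, 0.2097, 0.2373, 0.2173.
District 5: 0.3357×4.1 + 0.2097×15.3 + 0.2373×39.6 + 0.2173×62.0 = 27.4556 per 100,000.
District 1: 0.3357×2.7 + 0.2097×11.7 + 0.2373×28.9 + 0.2173×53.2 = 21.7794 per 100,000.
Difference = 27.4556 − 21.7794 = 5.6762.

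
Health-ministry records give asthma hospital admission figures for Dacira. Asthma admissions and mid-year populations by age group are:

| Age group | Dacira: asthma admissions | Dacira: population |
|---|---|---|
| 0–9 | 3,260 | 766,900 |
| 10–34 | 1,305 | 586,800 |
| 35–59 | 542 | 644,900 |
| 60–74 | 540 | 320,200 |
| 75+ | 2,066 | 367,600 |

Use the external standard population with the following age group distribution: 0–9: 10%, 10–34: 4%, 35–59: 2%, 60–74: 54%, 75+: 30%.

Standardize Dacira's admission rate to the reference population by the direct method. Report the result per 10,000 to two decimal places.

Age-specific rates per 10,000 for Dacira: 42.51, 22.24, 8.40, 16.86, 56.20.
Standard weights: 0.10, 0.04, 0.02, 0.54, 0.30.
Standardized rate: 0.1000×42.51 + 0.0400×22.24 + 0.0200×8.40 + 0.5400×16.86 + 0.3000×56.20 = 31.2761 per 10,000.

31.28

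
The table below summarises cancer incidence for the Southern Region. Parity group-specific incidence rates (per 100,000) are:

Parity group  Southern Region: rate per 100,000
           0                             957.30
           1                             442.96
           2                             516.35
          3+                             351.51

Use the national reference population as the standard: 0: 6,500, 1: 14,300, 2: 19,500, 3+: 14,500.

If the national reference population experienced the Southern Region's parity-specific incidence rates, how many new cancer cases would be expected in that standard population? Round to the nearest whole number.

277

Expected new cancer cases = Σ (standard pop × parity-specific rate ÷ 100,000)
= 6,500×957.30/100,000 + 14,300×442.96/100,000 + 19,500×516.35/100,000 + 14,500×351.51/100,000
= 62.22 + 63.34 + 100.69 + 50.97 = 277.22.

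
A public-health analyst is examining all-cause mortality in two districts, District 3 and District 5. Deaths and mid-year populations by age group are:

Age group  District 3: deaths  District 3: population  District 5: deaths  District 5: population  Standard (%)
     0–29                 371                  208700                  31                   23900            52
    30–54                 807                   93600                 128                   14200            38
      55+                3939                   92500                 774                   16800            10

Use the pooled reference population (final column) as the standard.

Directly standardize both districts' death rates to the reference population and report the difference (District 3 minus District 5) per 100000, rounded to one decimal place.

Age-specific rates per 100000 for District 3: 177.77, 862.18, 4258.38.
For District 5: 129.71, 901.41, 4607.14.
Standard weights: 0.52, 0.38, 0.10.
District 3: 0.5200×177.77 + 0.3800×862.18 + 0.1000×4258.38 = 845.9050 per 100000.
District 5: 0.5200×129.71 + 0.3800×901.41 + 0.1000×4607.14 = 870.6972 per 100000.
Difference = 845.9050 − 870.6972 = -24.7922.

-24.8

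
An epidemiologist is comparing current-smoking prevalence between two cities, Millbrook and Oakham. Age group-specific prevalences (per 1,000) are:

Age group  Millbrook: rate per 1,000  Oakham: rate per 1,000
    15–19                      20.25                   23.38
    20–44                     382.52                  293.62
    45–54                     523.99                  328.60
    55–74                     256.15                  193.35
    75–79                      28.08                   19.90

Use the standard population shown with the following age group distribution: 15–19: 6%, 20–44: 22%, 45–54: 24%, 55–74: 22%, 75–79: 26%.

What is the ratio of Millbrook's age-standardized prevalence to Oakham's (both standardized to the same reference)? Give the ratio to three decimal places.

1.427

Standard weights: 0.06, 0.22, 0.24, 0.22, 0.26.
Millbrook: 0.0600×20.25 + 0.2200×382.52 + 0.2400×523.99 + 0.2200×256.15 + 0.2600×28.08 = 274.7808 per 1,000.
Oakham: 0.0600×23.38 + 0.2200×293.62 + 0.2400×328.60 + 0.2200×193.35 + 0.2600×19.90 = 192.5742 per 1,000.
Ratio = 274.7808 ÷ 192.5742 = 1.42688.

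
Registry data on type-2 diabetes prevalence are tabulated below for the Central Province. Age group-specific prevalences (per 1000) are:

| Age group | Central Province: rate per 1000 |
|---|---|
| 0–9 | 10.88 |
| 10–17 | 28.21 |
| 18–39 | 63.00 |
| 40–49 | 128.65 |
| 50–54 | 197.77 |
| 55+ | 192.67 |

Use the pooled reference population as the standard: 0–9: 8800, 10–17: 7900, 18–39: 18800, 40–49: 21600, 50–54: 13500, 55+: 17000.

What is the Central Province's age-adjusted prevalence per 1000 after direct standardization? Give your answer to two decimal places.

Standard total = 87600; weights = 0.1005, 0.0902, 0.2146, 0.2466, 0.1541, 0.1941.
Standardized rate: 0.1005×10.88 + 0.0902×28.21 + 0.2146×63.00 + 0.2466×128.65 + 0.1541×197.77 + 0.1941×192.67 = 116.7480 per 1000.

116.75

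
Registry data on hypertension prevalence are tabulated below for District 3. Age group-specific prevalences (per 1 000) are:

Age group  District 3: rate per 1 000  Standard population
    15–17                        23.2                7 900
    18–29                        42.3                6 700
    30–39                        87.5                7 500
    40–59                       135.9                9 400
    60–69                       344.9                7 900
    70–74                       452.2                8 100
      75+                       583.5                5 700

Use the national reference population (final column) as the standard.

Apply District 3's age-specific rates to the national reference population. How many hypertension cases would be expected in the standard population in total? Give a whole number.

12114

Expected hypertension cases = Σ (standard pop × age-specific rate ÷ 1 000)
= 7 900×23.2/1 000 + 6 700×42.3/1 000 + 7 500×87.5/1 000 + 9 400×135.9/1 000 + 7 900×344.9/1 000 + 8 100×452.2/1 000 + 5 700×583.5/1 000
= 183.28 + 283.41 + 656.25 + 1277.46 + 2724.71 + 3662.82 + 3325.95 = 12113.88.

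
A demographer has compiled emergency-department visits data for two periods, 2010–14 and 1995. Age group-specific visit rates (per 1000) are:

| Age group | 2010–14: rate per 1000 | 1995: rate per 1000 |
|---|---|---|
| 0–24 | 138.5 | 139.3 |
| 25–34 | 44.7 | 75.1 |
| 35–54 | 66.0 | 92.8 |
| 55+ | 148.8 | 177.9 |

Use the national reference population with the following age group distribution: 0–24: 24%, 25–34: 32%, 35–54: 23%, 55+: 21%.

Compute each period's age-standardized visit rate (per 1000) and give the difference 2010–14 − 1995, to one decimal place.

Standard weights: 0.24, 0.32, 0.23, 0.21.
2010–14: 0.2400×138.5 + 0.3200×44.7 + 0.2300×66.0 + 0.2100×148.8 = 93.9720 per 1000.
1995: 0.2400×139.3 + 0.3200×75.1 + 0.2300×92.8 + 0.2100×177.9 = 116.1670 per 1000.
Difference = 93.9720 − 116.1670 = -22.1950.

-22.2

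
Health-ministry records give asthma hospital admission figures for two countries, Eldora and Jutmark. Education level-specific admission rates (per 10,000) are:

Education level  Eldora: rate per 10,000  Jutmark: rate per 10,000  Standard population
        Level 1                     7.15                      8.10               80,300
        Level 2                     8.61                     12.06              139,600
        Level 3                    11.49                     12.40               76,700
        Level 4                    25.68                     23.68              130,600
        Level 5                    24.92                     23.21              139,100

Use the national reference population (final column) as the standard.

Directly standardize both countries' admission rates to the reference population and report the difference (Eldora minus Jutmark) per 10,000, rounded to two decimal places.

-0.23

Standard total = 566,300; weights = 0.1418, 0.2465, 0.1354, 0.2306, 0.2456.
Eldora: 0.1418×7.15 + 0.2465×8.61 + 0.1354×11.49 + 0.2306×25.68 + 0.2456×24.92 = 16.7359 per 10,000.
Jutmark: 0.1418×8.10 + 0.2465×12.06 + 0.1354×12.40 + 0.2306×23.68 + 0.2456×23.21 = 16.9631 per 10,000.
Difference = 16.7359 − 16.9631 = -0.2272.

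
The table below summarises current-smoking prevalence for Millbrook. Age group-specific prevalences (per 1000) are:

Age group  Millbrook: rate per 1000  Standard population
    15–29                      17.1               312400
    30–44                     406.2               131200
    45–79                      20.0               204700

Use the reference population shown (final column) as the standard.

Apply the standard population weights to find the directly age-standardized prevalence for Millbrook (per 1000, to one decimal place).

96.8

Standard total = 648300; weights = 0.4819, 0.2024, 0.3157.
Standardized rate: 0.4819×17.1 + 0.2024×406.2 + 0.3157×20.0 = 96.7600 per 1000.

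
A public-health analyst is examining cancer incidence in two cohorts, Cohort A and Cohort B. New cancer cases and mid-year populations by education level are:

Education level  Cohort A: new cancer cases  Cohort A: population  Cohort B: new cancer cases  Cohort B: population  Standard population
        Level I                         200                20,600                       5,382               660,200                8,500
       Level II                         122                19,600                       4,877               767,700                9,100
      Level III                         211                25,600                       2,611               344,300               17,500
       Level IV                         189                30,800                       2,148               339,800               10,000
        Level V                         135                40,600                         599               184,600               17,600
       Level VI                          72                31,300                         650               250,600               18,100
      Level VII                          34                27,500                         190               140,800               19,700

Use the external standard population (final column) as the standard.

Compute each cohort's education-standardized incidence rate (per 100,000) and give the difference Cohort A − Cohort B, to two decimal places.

15.54

Education-specific rates per 100,000 for Cohort A: 970.87, 622.45, 824.22, 613.64, 332.51, 230.03, 123.64.
For Cohort B: 815.21, 635.27, 758.35, 632.14, 324.49, 259.38, 134.94.
Standard total = 100,500; weights = 0.0846, 0.0905, 0.1741, 0.0995, 0.1751, 0.1801, 0.1960.
Cohort A: 0.0846×970.87 + 0.0905×622.45 + 0.1741×824.22 + 0.0995×613.64 + 0.1751×332.51 + 0.1801×230.03 + 0.1960×123.64 = 466.9486 per 100,000.
Cohort B: 0.0846×815.21 + 0.0905×635.27 + 0.1741×758.35 + 0.0995×632.14 + 0.1751×324.49 + 0.1801×259.38 + 0.1960×134.94 = 451.4110 per 100,000.
Difference = 466.9486 − 451.4110 = 15.5376.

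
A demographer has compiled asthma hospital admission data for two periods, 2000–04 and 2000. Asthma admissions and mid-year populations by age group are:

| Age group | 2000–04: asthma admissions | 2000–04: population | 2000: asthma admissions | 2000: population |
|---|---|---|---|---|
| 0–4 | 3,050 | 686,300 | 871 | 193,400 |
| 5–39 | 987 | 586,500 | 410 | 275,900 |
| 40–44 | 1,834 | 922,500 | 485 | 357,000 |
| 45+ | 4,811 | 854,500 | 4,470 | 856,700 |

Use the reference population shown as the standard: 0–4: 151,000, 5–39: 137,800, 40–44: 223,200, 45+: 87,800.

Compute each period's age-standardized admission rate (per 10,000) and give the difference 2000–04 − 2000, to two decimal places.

3.25

Age-specific rates per 10,000 for 2000–04: 44.44, 16.83, 19.88, 56.30.
For 2000: 45.04, 14.86, 13.59, 52.18.
Standard total = 599,800; weights = 0.2518, 0.2297, 0.3721, 0.1464.
2000–04: 0.2518×44.44 + 0.2297×16.83 + 0.3721×19.88 + 0.1464×56.30 = 30.6941 per 10,000.
2000: 0.2518×45.04 + 0.2297×14.86 + 0.3721×13.59 + 0.1464×52.18 = 27.4452 per 10,000.
Difference = 30.6941 − 27.4452 = 3.2489.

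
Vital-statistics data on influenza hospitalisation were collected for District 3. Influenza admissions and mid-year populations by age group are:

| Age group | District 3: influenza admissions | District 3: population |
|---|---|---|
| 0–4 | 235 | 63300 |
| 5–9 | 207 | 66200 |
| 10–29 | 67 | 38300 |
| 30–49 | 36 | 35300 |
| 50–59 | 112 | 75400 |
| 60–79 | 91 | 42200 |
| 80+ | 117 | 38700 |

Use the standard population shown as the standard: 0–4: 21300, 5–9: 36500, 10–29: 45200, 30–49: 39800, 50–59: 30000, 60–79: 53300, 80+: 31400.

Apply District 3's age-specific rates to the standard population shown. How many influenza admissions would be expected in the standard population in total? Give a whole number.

567

Age-specific rates per 100000 for District 3: 371.25, 312.69, 174.93, 101.98, 148.54, 215.64, 302.33.
Expected influenza admissions = Σ (standard pop × age-specific rate ÷ 100000)
= 21300×371.25/100000 + 36500×312.69/100000 + 45200×174.93/100000 + 39800×101.98/100000 + 30000×148.54/100000 + 53300×215.64/100000 + 31400×302.33/100000
= 79.08 + 114.13 + 79.07 + 40.59 + 44.56 + 114.94 + 94.93 = 567.30.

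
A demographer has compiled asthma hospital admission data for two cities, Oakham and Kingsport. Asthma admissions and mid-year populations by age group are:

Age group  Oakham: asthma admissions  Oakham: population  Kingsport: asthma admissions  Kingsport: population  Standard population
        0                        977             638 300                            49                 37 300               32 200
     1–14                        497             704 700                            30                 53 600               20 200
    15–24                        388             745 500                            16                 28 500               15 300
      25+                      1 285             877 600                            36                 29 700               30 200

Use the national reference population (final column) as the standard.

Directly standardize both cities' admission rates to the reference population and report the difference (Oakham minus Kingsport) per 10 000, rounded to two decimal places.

Age-specific rates per 10 000 for Oakham: 15.31, 7.05, 5.20, 14.64.
For Kingsport: 13.14, 5.60, 5.61, 12.12.
Standard total = 97 900; weights = 0.3289, 0.2063, 0.1563, 0.3085.
Oakham: 0.3289×15.31 + 0.2063×7.05 + 0.1563×5.20 + 0.3085×14.64 = 11.8197 per 10 000.
Kingsport: 0.3289×13.14 + 0.2063×5.60 + 0.1563×5.61 + 0.3085×12.12 = 10.0921 per 10 000.
Difference = 11.8197 − 10.0921 = 1.7276.

1.73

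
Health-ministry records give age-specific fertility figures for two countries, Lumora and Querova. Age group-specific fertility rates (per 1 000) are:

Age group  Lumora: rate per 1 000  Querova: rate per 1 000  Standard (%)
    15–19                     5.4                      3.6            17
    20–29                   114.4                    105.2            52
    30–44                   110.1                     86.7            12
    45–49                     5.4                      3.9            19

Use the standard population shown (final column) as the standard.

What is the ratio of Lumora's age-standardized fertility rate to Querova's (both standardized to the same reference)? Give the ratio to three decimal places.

1.123

Standard weights: 0.17, 0.52, 0.12, 0.19.
Lumora: 0.1700×5.4 + 0.5200×114.4 + 0.1200×110.1 + 0.1900×5.4 = 74.6440 per 1 000.
Querova: 0.1700×3.6 + 0.5200×105.2 + 0.1200×86.7 + 0.1900×3.9 = 66.4610 per 1 000.
Ratio = 74.6440 ÷ 66.4610 = 1.12312.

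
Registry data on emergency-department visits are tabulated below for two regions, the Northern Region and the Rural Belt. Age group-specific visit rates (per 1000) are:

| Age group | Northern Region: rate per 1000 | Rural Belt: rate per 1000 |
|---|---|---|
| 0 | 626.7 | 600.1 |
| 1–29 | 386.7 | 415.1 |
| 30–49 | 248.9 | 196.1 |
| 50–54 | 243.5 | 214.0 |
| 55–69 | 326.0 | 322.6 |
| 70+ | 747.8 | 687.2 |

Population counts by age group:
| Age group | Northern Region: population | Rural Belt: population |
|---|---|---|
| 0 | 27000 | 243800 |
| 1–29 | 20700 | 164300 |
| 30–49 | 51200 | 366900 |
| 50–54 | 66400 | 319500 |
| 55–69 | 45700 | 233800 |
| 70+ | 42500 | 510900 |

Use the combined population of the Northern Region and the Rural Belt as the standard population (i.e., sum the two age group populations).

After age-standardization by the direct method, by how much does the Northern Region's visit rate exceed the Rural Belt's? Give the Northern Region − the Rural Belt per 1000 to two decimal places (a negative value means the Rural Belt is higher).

33.40

Combined standard total = 2092700; weights = 0.1294, 0.0884, 0.1998, 0.1844, 0.1336, 0.2644.
The Northern Region: 0.1294×626.7 + 0.0884×386.7 + 0.1998×248.9 + 0.1844×243.5 + 0.1336×326.0 + 0.2644×747.8 = 451.2023 per 1000.
The Rural Belt: 0.1294×600.1 + 0.0884×415.1 + 0.1998×196.1 + 0.1844×214.0 + 0.1336×322.6 + 0.2644×687.2 = 417.8027 per 1000.
Difference = 451.2023 − 417.8027 = 33.3996.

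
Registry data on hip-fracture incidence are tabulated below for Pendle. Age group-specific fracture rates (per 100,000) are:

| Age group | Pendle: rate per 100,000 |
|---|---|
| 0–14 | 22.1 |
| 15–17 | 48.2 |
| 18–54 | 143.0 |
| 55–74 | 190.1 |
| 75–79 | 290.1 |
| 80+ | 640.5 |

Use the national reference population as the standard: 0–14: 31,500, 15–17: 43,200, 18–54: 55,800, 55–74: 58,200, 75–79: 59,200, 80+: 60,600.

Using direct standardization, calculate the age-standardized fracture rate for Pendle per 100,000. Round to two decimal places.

252.22

Standard total = 308,500; weights = 0.1021, 0.1400, 0.1809, 0.1887, 0.1919, 0.1964.
Standardized rate: 0.1021×22.1 + 0.1400×48.2 + 0.1809×143.0 + 0.1887×190.1 + 0.1919×290.1 + 0.1964×640.5 = 252.2199 per 100,000.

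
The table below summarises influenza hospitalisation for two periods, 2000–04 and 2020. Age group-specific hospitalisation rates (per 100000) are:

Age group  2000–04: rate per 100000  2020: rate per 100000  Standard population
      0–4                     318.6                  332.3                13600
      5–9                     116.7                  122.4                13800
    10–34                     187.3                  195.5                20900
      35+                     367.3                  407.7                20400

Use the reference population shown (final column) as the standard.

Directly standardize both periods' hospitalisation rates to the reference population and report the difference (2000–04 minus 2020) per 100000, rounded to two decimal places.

Standard total = 68700; weights = 0.1980, 0.2009, 0.3042, 0.2969.
2000–04: 0.1980×318.6 + 0.2009×116.7 + 0.3042×187.3 + 0.2969×367.3 = 252.5606 per 100000.
2020: 0.1980×332.3 + 0.2009×122.4 + 0.3042×195.5 + 0.2969×407.7 = 270.9087 per 100000.
Difference = 252.5606 − 270.9087 = -18.3482.

-18.35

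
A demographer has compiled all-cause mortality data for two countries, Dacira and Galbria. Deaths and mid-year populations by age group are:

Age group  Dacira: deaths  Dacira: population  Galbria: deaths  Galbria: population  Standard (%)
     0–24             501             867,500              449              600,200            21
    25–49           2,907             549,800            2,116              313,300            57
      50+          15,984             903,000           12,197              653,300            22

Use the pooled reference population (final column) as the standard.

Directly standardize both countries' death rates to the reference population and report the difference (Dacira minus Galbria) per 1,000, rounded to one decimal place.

Age-specific rates per 1,000 for Dacira: 0.578, 5.287, 17.701.
For Galbria: 0.748, 6.754, 18.670.
Standard weights: 0.21, 0.57, 0.22.
Dacira: 0.2100×0.578 + 0.5700×5.287 + 0.2200×17.701 = 7.0293 per 1,000.
Galbria: 0.2100×0.748 + 0.5700×6.754 + 0.2200×18.670 = 8.1142 per 1,000.
Difference = 7.0293 − 8.1142 = -1.0849.

-1.1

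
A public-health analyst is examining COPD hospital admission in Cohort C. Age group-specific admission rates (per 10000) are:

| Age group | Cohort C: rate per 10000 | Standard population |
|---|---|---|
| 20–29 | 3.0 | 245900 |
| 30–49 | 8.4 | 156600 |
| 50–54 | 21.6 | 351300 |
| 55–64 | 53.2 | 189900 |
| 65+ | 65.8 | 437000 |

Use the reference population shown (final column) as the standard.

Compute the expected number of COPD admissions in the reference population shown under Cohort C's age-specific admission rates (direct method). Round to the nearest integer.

4850

Expected COPD admissions = Σ (standard pop × age-specific rate ÷ 10000)
= 245900×3.0/10000 + 156600×8.4/10000 + 351300×21.6/10000 + 189900×53.2/10000 + 437000×65.8/10000
= 73.77 + 131.54 + 758.81 + 1010.27 + 2875.46 = 4849.85.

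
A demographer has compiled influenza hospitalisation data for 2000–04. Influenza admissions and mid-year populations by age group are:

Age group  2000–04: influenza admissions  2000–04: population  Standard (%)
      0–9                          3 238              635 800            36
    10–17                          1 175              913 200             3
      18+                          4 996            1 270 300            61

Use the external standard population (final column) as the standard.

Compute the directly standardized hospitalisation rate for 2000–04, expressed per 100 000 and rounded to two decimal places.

Age-specific rates per 100 000 for 2000–04: 509.28, 128.67, 393.29.
Standard weights: 0.36, 0.03, 0.61.
Standardized rate: 0.3600×509.28 + 0.0300×128.67 + 0.6100×393.29 = 427.1094 per 100 000.

427.11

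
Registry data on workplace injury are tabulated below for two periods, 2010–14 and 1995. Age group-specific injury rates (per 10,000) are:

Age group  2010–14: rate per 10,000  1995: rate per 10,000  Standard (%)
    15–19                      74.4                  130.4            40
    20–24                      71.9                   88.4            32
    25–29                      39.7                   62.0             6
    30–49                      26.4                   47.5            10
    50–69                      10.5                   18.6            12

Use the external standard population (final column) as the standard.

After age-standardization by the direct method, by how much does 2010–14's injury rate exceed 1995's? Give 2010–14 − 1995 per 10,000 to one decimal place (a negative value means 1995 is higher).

Standard weights: 0.40, 0.32, 0.06, 0.10, 0.12.
2010–14: 0.4000×74.4 + 0.3200×71.9 + 0.0600×39.7 + 0.1000×26.4 + 0.1200×10.5 = 59.0500 per 10,000.
1995: 0.4000×130.4 + 0.3200×88.4 + 0.0600×62.0 + 0.1000×47.5 + 0.1200×18.6 = 91.1500 per 10,000.
Difference = 59.0500 − 91.1500 = -32.1000.

-32.1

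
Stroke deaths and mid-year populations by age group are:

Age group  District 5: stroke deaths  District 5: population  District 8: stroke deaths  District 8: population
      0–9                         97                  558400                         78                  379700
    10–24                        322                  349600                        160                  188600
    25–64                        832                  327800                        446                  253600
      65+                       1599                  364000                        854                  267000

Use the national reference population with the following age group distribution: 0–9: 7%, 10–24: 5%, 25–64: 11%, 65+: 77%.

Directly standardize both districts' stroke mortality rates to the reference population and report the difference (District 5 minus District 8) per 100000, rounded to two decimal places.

Age-specific rates per 100000 for District 5: 17.37, 92.11, 253.81, 439.29.
For District 8: 20.54, 84.84, 175.87, 319.85.
Standard weights: 0.07, 0.05, 0.11, 0.77.
District 5: 0.0700×17.37 + 0.0500×92.11 + 0.1100×253.81 + 0.7700×439.29 = 371.9907 per 100000.
District 8: 0.0700×20.54 + 0.0500×84.84 + 0.1100×175.87 + 0.7700×319.85 = 271.3098 per 100000.
Difference = 371.9907 − 271.3098 = 100.6809.

100.68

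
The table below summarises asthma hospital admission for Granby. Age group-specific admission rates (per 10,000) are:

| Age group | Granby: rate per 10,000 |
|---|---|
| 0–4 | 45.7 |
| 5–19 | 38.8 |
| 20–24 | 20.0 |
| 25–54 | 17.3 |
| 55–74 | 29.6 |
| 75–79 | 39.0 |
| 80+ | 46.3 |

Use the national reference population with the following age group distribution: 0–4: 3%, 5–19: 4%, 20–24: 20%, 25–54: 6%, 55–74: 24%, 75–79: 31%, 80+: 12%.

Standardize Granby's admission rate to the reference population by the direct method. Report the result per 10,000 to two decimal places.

32.71

Standard weights: 0.03, 0.04, 0.20, 0.06, 0.24, 0.31, 0.12.
Standardized rate: 0.0300×45.7 + 0.0400×38.8 + 0.2000×20.0 + 0.0600×17.3 + 0.2400×29.6 + 0.3100×39.0 + 0.1200×46.3 = 32.7110 per 10,000.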